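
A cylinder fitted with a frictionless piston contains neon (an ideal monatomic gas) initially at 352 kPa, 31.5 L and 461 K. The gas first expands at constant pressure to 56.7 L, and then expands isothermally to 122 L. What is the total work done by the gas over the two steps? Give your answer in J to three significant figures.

Step 1 (isobaric): W = PΔV = (352 kPa)(56.7 − 31.5 L) = 8870 J.
After step 1: P = 352 kPa, V = 56.7 L, T = 829.8 K.
Step 2 (isothermal): W = P₁V₁ ln(V₂/V₁) = (19958) ln(122/56.7) = 15293 J.
W_total = 8870 + 15293 = 24163 J.

W_total ≈ 24200 J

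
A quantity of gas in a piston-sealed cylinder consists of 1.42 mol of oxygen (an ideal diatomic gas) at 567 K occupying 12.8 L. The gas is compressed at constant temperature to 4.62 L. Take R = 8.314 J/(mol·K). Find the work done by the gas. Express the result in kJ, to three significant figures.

Isothermal: W = nRT ln(V₂/V₁).
W = (1.42)(8.314)(567) × ln(4.62/12.8)
  = 6694 × -1.019
W_by_gas = -6821 J.

W ≈ -6.82 kJ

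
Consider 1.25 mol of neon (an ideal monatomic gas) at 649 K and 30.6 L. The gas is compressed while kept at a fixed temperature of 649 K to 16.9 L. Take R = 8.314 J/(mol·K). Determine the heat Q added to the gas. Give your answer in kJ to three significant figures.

Isothermal ⇒ ΔU = 0, so Q = W = nRT ln(V₂/V₁).
Q = (1.25)(8.314)(649) ln(16.9/30.6) = 6745 × -0.5937 = -4004 J.

Q ≈ -4.00 kJ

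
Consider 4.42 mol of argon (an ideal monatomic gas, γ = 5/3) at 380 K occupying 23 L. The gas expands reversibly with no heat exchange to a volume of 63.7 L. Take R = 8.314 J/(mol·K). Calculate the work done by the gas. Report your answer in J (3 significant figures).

W ≈ 10300 J

Adiabatic: TV^(γ−1) = const with γ = 5/3.
T₂ = T₁ (V₁/V₂)^(γ−1) = 380 × (23/63.7)^0.667 = 380 × 0.5071 = 192.7 K.
W_by = nCᵥ(T₁ − T₂) = (4.42)(12.47)(380 − 192.7) = 10325 J.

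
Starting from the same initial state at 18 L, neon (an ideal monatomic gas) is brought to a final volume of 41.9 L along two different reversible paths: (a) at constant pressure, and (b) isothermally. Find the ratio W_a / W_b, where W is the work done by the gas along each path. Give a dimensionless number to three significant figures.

W_a / W_b ≈ 1.57

Path (a) isobaric: W = P₁(V₂ − V₁) → W_a/(P₁V₁) = 1.328.
Path (b) isothermal: W = P₁V₁ ln(V₂/V₁) → W_b/(P₁V₁) = 0.8449.
W_a / W_b = 1.328 / 0.8449 = 1.571.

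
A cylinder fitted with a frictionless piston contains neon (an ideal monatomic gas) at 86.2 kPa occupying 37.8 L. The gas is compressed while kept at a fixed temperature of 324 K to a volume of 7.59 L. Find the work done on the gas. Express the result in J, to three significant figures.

W ≈ 5230 J

Isothermal: W = nRT ln(V₂/V₁) = P₁V₁ ln(V₂/V₁).
P₁V₁ = (86.2 kPa)(37.8 L) = 3258 J.
W = 3258 × ln(7.59/37.8) = 3258 × -1.605
W_by_gas = -5231 J; work on gas = −W_by = 5231 J.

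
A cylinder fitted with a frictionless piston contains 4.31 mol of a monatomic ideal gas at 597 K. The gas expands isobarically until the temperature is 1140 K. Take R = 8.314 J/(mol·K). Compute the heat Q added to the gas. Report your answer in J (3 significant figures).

Isobaric: W = nRΔT = (4.31)(8.314)(543) = 19458 J.
ΔU = nCᵥΔT with Cᵥ = 3R/2: ΔU = (4.31)(12.47)(543) = 29186 J.
Q = ΔU + W = 29186 + 19458 = 48644 J.

Q ≈ 48600 J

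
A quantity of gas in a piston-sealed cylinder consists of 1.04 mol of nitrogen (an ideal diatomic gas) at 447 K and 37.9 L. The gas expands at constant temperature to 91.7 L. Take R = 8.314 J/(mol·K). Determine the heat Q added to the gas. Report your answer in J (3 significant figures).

Q ≈ 3420 J

Isothermal ⇒ ΔU = 0, so Q = W = nRT ln(V₂/V₁).
Q = (1.04)(8.314)(447) ln(91.7/37.9) = 3865 × 0.8836 = 3415 J.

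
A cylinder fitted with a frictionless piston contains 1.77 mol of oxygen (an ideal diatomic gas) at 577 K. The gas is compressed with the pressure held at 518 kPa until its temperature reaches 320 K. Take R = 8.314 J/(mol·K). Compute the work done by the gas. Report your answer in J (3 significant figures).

W ≈ -3780 J

Isobaric: W = P ΔV = nR ΔT.
W = (1.77)(8.314)(320 − 577) = -3782 J.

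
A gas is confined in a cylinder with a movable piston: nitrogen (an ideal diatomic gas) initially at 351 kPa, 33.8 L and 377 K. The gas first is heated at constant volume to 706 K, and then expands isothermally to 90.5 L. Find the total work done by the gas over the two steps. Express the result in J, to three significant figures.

Step 1 (isochoric): W = 0 (constant volume).
After step 1: P = 657.3 kPa (V unchanged).
Step 2 (isothermal): W = P₁V₁ ln(V₂/V₁) = (22217) ln(90.5/33.8) = 21881 J.
W_total = 0 + 21881 = 21881 J.

W_total ≈ 21900 J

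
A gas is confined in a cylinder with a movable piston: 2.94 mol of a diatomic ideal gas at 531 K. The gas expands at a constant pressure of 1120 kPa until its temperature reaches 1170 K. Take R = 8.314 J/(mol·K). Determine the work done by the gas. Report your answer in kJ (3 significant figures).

W ≈ 15.6 kJ

Isobaric: W = P ΔV = nR ΔT.
W = (2.94)(8.314)(1170 − 531) = 15619 J.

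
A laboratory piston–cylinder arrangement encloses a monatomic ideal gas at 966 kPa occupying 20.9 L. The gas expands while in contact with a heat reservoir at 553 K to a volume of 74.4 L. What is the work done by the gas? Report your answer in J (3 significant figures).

Isothermal: W = nRT ln(V₂/V₁) = P₁V₁ ln(V₂/V₁).
P₁V₁ = (966 kPa)(20.9 L) = 20189 J.
W = 20189 × ln(74.4/20.9) = 20189 × 1.27
W_by_gas = 25635 J.

W ≈ 25600 J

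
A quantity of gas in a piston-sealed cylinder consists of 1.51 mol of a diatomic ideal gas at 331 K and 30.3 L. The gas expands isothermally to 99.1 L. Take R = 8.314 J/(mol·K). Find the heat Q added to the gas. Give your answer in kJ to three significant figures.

Q ≈ 4.92 kJ

Isothermal ⇒ ΔU = 0, so Q = W = nRT ln(V₂/V₁).
Q = (1.51)(8.314)(331) ln(99.1/30.3) = 4155 × 1.185 = 4924 J.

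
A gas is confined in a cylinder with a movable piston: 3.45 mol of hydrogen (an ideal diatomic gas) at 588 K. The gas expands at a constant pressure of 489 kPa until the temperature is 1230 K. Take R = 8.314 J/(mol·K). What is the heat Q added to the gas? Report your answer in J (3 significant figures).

Isobaric: W = nRΔT = (3.45)(8.314)(642) = 18415 J.
ΔU = nCᵥΔT with Cᵥ = 5R/2: ΔU = (3.45)(20.79)(642) = 46037 J.
Q = ΔU + W = 46037 + 18415 = 64451 J.

Q ≈ 64500 J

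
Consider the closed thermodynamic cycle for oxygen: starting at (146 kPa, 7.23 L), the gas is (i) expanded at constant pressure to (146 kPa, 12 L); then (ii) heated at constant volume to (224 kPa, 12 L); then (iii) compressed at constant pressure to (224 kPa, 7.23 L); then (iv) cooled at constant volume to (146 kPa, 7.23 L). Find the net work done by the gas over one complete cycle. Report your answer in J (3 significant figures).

Constant-volume legs do no work.
W(i) = (146)(12 − 7.23) = 696.4 J; W(iii) = (224)(7.23 − 12) = -1068 J.
W_net = 696.4 − 1068 = -372.1 J (the counter-clockwise enclosed area).

W_net ≈ -372 J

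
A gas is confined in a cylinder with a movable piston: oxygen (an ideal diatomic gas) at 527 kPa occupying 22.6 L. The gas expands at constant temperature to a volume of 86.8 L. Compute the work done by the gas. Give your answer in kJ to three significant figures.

W ≈ 16.0 kJ

Isothermal: W = nRT ln(V₂/V₁) = P₁V₁ ln(V₂/V₁).
P₁V₁ = (527 kPa)(22.6 L) = 11910 J.
W = 11910 × ln(86.8/22.6) = 11910 × 1.346
W_by_gas = 16027 J.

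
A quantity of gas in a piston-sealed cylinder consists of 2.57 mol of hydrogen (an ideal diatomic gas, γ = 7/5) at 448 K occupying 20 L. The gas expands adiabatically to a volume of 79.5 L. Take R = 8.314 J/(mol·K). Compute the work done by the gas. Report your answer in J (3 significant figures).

W ≈ 10200 J

Adiabatic: TV^(γ−1) = const with γ = 7/5.
T₂ = T₁ (V₁/V₂)^(γ−1) = 448 × (20/79.5)^0.4 = 448 × 0.5758 = 258 K.
W_by = nCᵥ(T₁ − T₂) = (2.57)(20.79)(448 − 258) = 10152 J.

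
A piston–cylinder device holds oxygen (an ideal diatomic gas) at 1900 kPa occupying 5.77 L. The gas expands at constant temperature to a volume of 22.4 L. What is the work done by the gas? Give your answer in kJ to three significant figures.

Isothermal: W = nRT ln(V₂/V₁) = P₁V₁ ln(V₂/V₁).
P₁V₁ = (1900 kPa)(5.77 L) = 10963 J.
W = 10963 × ln(22.4/5.77) = 10963 × 1.356
W_by_gas = 14870 J.

W ≈ 14.9 kJ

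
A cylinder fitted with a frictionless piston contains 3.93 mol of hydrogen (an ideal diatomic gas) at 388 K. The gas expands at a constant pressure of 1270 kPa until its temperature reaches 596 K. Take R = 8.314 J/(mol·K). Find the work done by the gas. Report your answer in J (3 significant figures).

W ≈ 6800 J

Isobaric: W = P ΔV = nR ΔT.
W = (3.93)(8.314)(596 − 388) = 6796 J.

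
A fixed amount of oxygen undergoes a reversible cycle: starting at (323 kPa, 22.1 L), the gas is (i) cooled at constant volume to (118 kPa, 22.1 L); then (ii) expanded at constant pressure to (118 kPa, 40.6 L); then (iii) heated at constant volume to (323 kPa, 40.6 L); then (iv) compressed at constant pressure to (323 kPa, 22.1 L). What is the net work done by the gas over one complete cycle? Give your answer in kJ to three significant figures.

Constant-volume legs do no work.
W(ii) = (118)(40.6 − 22.1) = 2183 J; W(iv) = (323)(22.1 − 40.6) = -5976 J.
W_net = 2183 − 5976 = -3792 J (the counter-clockwise enclosed area).

W_net ≈ -3.79 kJ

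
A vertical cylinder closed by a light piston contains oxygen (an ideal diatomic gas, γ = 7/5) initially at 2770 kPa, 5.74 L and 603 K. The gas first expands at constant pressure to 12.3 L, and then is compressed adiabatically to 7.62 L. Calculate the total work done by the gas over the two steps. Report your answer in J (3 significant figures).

W_total ≈ 190 J

Step 1 (isobaric): W = PΔV = (2770 kPa)(12.3 − 5.74 L) = 18171 J.
After step 1: P = 2770 kPa, V = 12.3 L, T = 1292 K.
Step 2 (adiabatic): W = (P₁V₁ − P₂V₂)/(γ−1) = (34071 − 41263)/0.4 = -17981 J.
W_total = 18171 − 17981 = 190.2 J.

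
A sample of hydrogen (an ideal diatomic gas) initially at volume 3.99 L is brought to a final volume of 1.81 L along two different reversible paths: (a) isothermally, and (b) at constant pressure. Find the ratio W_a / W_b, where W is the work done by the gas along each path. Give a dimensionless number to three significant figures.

W_a / W_b ≈ 1.45

Path (a) isothermal: W = P₁V₁ ln(V₂/V₁) → W_a/(P₁V₁) = -0.7905.
Path (b) isobaric: W = P₁(V₂ − V₁) → W_b/(P₁V₁) = -0.5464.
W_a / W_b = -0.7905 / -0.5464 = 1.447.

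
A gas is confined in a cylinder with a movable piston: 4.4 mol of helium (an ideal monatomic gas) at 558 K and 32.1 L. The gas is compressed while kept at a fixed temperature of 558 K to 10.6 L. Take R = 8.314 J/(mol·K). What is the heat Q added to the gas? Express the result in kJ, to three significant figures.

Q ≈ -22.6 kJ

Isothermal ⇒ ΔU = 0, so Q = W = nRT ln(V₂/V₁).
Q = (4.4)(8.314)(558) ln(10.6/32.1) = 20413 × -1.108 = -22617 J.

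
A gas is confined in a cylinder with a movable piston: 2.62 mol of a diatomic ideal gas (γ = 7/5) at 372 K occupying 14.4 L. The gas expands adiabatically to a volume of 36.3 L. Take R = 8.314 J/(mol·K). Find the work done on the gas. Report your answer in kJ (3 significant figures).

W ≈ -6.26 kJ

Adiabatic: TV^(γ−1) = const with γ = 7/5.
T₂ = T₁ (V₁/V₂)^(γ−1) = 372 × (14.4/36.3)^0.4 = 372 × 0.6908 = 257 K.
W_by = nCᵥ(T₁ − T₂) = (2.62)(20.79)(372 − 257) = 6263 J.
Work on gas = −W_by = -6263 J.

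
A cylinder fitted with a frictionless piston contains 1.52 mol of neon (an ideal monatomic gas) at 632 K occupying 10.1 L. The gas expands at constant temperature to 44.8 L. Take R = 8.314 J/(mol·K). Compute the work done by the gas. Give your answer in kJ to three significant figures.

W ≈ 11.9 kJ

Isothermal: W = nRT ln(V₂/V₁).
W = (1.52)(8.314)(632) × ln(44.8/10.1)
  = 7987 × 1.49
W_by_gas = 11898 J.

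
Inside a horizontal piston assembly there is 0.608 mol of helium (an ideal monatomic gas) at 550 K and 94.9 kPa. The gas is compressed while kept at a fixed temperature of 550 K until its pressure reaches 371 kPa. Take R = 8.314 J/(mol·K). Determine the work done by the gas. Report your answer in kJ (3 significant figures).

W ≈ -3.79 kJ

Isothermal process: W = nRT ln(V₂/V₁) = nRT ln(P₁/P₂).
W = (0.608)(8.314)(550) × ln(94.9/371)
  = 2780 × ln(0.2558) = 2780 × -1.363
W_by_gas = -3790 J.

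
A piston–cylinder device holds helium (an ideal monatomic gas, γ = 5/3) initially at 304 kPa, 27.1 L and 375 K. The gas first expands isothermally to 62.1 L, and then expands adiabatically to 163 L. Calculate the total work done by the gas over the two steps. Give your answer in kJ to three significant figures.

Step 1 (isothermal): W = P₁V₁ ln(V₂/V₁) = (8238) ln(62.1/27.1) = 6831 J.
After step 1: P = 132.7 kPa, V = 62.1 L, T = 375 K.
Step 2 (adiabatic): W = (P₁V₁ − P₂V₂)/(γ−1) = (8238 − 4330)/0.667 = 5863 J.
W_total = 6831 + 5863 = 12695 J.

W_total ≈ 12.7 kJ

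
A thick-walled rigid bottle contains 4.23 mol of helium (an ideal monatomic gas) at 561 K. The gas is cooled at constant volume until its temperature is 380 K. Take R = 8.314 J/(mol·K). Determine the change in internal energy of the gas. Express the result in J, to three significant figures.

Constant volume ⇒ W = 0, so Q = ΔU = nCᵥΔT with Cᵥ = 3R/2 = 12.47 J/(mol·K).
ΔU = (4.23)(12.47)(380 − 561) = -9548 J.

ΔU ≈ -9550 J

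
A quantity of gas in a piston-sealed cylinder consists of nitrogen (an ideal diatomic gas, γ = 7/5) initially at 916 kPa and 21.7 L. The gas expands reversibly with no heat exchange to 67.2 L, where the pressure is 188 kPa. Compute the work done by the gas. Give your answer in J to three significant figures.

W ≈ 18100 J

Adiabatic: W = (P₁V₁ − P₂V₂)/(γ − 1) with γ = 7/5.
P₁V₁ = 19877 J, P₂V₂ = 12634 J.
W = (19877 − 12634) / 0.4 = 18109 J.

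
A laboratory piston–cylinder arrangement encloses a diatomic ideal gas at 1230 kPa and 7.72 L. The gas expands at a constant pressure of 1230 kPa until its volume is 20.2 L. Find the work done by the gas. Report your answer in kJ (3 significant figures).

W ≈ 15.4 kJ

Isobaric: W = P ΔV.
W = (1230 kPa)(20.2 − 7.72 L) = (1230)(12.48) = 15350 J.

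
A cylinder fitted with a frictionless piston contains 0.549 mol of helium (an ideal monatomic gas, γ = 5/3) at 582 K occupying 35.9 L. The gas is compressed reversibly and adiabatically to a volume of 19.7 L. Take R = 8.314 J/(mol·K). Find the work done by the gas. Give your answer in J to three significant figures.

Adiabatic: TV^(γ−1) = const with γ = 5/3.
T₂ = T₁ (V₁/V₂)^(γ−1) = 582 × (35.9/19.7)^0.667 = 582 × 1.492 = 868.3 K.
W_by = nCᵥ(T₁ − T₂) = (0.549)(12.47)(582 − 868.3) = -1960 J.

W ≈ -1960 J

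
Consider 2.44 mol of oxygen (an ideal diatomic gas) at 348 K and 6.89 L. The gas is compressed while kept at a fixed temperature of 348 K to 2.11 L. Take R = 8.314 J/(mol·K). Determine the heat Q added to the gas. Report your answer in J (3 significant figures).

Isothermal ⇒ ΔU = 0, so Q = W = nRT ln(V₂/V₁).
Q = (2.44)(8.314)(348) ln(2.11/6.89) = 7060 × -1.183 = -8354 J.

Q ≈ -8350 J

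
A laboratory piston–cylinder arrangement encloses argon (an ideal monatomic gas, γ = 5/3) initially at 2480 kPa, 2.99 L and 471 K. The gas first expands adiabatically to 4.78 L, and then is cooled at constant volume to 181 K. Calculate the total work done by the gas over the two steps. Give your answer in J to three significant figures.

W_total ≈ 2990 J

Step 1 (adiabatic): W = (P₁V₁ − P₂V₂)/(γ−1) = (7415 − 5424)/0.667 = 2987 J.
Step 2 (isochoric): W = 0 (constant volume).
W_total = 2987 + 0 = 2987 J.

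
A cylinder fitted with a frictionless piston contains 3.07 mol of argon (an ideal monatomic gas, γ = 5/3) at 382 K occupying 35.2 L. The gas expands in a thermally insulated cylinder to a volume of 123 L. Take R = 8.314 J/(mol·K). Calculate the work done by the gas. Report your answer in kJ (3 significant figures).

Adiabatic: TV^(γ−1) = const with γ = 5/3.
T₂ = T₁ (V₁/V₂)^(γ−1) = 382 × (35.2/123)^0.667 = 382 × 0.4343 = 165.9 K.
W_by = nCᵥ(T₁ − T₂) = (3.07)(12.47)(382 − 165.9) = 8274 J.

W ≈ 8.27 kJ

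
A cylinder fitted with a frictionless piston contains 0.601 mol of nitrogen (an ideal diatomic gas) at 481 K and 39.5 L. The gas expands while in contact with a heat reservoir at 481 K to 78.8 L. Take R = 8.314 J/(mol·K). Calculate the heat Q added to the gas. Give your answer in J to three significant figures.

Isothermal ⇒ ΔU = 0, so Q = W = nRT ln(V₂/V₁).
Q = (0.601)(8.314)(481) ln(78.8/39.5) = 2403 × 0.6906 = 1660 J.

Q ≈ 1660 J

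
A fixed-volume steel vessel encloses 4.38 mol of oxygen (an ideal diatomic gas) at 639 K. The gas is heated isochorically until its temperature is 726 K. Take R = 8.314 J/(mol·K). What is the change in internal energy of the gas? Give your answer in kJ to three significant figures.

ΔU ≈ 7.92 kJ

Constant volume ⇒ W = 0, so Q = ΔU = nCᵥΔT with Cᵥ = 5R/2 = 20.79 J/(mol·K).
ΔU = (4.38)(20.79)(726 − 639) = 7920 J.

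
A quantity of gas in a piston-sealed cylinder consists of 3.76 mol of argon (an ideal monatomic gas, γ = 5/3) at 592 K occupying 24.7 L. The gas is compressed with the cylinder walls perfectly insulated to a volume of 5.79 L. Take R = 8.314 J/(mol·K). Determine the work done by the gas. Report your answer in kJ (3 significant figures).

W ≈ -45.3 kJ

Adiabatic: TV^(γ−1) = const with γ = 5/3.
T₂ = T₁ (V₁/V₂)^(γ−1) = 592 × (24.7/5.79)^0.667 = 592 × 2.63 = 1557 K.
W_by = nCᵥ(T₁ − T₂) = (3.76)(12.47)(592 − 1557) = -45257 J.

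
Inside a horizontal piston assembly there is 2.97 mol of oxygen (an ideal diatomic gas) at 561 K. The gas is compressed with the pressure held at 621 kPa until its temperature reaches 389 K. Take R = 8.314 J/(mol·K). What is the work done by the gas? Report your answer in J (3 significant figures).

Isobaric: W = P ΔV = nR ΔT.
W = (2.97)(8.314)(389 − 561) = -4247 J.

W ≈ -4250 J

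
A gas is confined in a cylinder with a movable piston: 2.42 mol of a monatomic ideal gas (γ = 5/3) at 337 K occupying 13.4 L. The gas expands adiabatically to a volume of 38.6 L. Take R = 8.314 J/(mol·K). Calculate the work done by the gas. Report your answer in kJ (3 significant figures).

Adiabatic: TV^(γ−1) = const with γ = 5/3.
T₂ = T₁ (V₁/V₂)^(γ−1) = 337 × (13.4/38.6)^0.667 = 337 × 0.4939 = 166.5 K.
W_by = nCᵥ(T₁ − T₂) = (2.42)(12.47)(337 − 166.5) = 5147 J.

W ≈ 5.15 kJ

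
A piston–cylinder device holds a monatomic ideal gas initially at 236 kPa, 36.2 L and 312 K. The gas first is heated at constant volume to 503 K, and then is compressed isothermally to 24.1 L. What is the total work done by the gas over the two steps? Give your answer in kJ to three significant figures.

Step 1 (isochoric): W = 0 (constant volume).
After step 1: P = 380.5 kPa (V unchanged).
Step 2 (isothermal): W = P₁V₁ ln(V₂/V₁) = (13773) ln(24.1/36.2) = -5604 J.
W_total = 0 − 5604 = -5604 J.

W_total ≈ -5.60 kJ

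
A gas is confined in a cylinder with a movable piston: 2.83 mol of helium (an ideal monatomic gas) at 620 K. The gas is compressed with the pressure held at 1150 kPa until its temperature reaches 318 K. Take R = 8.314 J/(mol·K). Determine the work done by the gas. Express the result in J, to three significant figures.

Isobaric: W = P ΔV = nR ΔT.
W = (2.83)(8.314)(318 − 620) = -7106 J.

W ≈ -7110 J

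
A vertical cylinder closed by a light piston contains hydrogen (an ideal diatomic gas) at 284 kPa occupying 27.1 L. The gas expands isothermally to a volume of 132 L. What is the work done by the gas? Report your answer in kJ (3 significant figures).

W ≈ 12.2 kJ

Isothermal: W = nRT ln(V₂/V₁) = P₁V₁ ln(V₂/V₁).
P₁V₁ = (284 kPa)(27.1 L) = 7696 J.
W = 7696 × ln(132/27.1) = 7696 × 1.583
W_by_gas = 12185 J.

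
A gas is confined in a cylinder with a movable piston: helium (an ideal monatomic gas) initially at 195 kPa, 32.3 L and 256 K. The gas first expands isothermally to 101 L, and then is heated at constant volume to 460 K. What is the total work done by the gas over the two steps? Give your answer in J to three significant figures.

Step 1 (isothermal): W = P₁V₁ ln(V₂/V₁) = (6298) ln(101/32.3) = 7181 J.
Step 2 (isochoric): W = 0 (constant volume).
W_total = 7181 + 0 = 7181 J.

W_total ≈ 7180 J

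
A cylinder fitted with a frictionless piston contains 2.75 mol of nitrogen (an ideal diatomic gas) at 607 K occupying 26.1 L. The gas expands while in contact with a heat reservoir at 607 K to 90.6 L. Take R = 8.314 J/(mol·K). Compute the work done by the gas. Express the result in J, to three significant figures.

Isothermal: W = nRT ln(V₂/V₁).
W = (2.75)(8.314)(607) × ln(90.6/26.1)
  = 13878 × 1.245
W_by_gas = 17272 J.

W ≈ 17300 J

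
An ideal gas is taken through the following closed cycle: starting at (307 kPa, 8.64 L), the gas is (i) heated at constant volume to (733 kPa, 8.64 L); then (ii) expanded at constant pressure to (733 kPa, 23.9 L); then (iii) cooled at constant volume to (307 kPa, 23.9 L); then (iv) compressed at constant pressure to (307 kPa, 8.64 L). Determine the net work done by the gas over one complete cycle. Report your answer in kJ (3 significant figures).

W_net ≈ 6.50 kJ

Constant-volume legs do no work.
W(ii) = (733)(23.9 − 8.64) = 11186 J; W(iv) = (307)(8.64 − 23.9) = -4685 J.
W_net = 11186 − 4685 = 6501 J (the clockwise enclosed area).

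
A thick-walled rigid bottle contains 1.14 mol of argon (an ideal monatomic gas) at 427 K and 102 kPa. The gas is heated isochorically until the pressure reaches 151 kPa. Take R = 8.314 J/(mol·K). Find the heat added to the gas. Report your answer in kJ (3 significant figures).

Q ≈ 2.92 kJ

Constant volume ⇒ W = 0, so Q = ΔU = nCᵥΔT with Cᵥ = 3R/2 = 12.47 J/(mol·K).
At constant V, T₂/T₁ = P₂/P₁ ⇒ ΔT = T₁(P₂/P₁ − 1) = 427·(151/102 − 1) = 205.1 K.
ΔU = (1.14)(12.47)(205.1) = 2916 J.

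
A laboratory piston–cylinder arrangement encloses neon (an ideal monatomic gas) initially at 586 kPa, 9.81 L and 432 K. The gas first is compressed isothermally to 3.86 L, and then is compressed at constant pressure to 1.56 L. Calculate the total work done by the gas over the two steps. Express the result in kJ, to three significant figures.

W_total ≈ -8.79 kJ

Step 1 (isothermal): W = P₁V₁ ln(V₂/V₁) = (5749) ln(3.86/9.81) = -5362 J.
After step 1: P = 1489 kPa, V = 3.86 L, T = 432 K.
Step 2 (isobaric): W = PΔV = (1489 kPa)(1.56 − 3.86 L) = -3425 J.
W_total = -5362 − 3425 = -8787 J.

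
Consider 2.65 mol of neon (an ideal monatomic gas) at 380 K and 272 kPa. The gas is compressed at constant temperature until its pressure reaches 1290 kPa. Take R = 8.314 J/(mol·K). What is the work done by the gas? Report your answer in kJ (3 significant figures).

Isothermal process: W = nRT ln(V₂/V₁) = nRT ln(P₁/P₂).
W = (2.65)(8.314)(380) × ln(272/1290)
  = 8372 × ln(0.2109) = 8372 × -1.557
W_by_gas = -13032 J.

W ≈ -13.0 kJ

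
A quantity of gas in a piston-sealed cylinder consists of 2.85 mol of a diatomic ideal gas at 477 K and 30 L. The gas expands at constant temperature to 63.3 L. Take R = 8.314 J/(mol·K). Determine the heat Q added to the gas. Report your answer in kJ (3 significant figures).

Isothermal ⇒ ΔU = 0, so Q = W = nRT ln(V₂/V₁).
Q = (2.85)(8.314)(477) ln(63.3/30) = 11302 × 0.7467 = 8439 J.

Q ≈ 8.44 kJ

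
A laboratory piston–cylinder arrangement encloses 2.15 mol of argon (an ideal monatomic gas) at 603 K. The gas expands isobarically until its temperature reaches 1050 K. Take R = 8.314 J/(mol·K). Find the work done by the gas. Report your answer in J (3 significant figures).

W ≈ 7990 J

Isobaric: W = P ΔV = nR ΔT.
W = (2.15)(8.314)(1050 − 603) = 7990 J.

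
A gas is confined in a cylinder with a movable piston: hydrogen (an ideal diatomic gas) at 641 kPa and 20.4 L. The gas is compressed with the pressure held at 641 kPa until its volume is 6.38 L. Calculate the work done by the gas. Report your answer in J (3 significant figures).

Isobaric: W = P ΔV.
W = (641 kPa)(6.38 − 20.4 L) = (641)(-14.02) = -8987 J.

W ≈ -8990 J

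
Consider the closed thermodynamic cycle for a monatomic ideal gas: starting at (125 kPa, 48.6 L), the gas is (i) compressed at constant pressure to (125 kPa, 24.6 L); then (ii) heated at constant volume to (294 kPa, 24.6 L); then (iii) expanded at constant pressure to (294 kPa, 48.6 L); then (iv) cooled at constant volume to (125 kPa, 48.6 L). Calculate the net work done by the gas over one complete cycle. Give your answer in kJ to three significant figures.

W_net ≈ 4.06 kJ

Constant-volume legs do no work.
W(i) = (125)(24.6 − 48.6) = -3000 J; W(iii) = (294)(48.6 − 24.6) = 7056 J.
W_net = -3000 + 7056 = 4056 J (the clockwise enclosed area).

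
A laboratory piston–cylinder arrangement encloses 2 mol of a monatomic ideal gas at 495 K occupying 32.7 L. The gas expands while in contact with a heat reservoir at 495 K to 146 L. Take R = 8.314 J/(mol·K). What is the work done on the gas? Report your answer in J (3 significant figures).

W ≈ -12300 J

Isothermal: W = nRT ln(V₂/V₁).
W = (2)(8.314)(495) × ln(146/32.7)
  = 8231 × 1.496
W_by_gas = 12315 J; work on gas = −W_by = -12315 J.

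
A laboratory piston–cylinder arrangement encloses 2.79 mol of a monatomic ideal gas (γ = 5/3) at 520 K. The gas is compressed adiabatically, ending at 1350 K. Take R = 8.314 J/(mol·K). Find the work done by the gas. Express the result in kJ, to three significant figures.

W ≈ -28.9 kJ

Adiabatic ⇒ Q = 0, so W_by = −ΔU = nCᵥ(T₁ − T₂).
Cᵥ = 3R/2 = 12.47 J/(mol·K).
W = (2.79)(12.47)(520 − 1350) = -28879 J.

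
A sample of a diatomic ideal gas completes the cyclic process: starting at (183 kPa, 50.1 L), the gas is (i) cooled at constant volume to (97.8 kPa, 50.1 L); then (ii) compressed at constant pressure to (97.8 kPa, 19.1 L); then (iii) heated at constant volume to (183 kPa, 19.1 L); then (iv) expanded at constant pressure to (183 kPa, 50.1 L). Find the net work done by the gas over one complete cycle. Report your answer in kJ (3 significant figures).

W_net ≈ 2.64 kJ

Constant-volume legs do no work.
W(ii) = (97.8)(19.1 − 50.1) = -3032 J; W(iv) = (183)(50.1 − 19.1) = 5673 J.
W_net = -3032 + 5673 = 2641 J (the clockwise enclosed area).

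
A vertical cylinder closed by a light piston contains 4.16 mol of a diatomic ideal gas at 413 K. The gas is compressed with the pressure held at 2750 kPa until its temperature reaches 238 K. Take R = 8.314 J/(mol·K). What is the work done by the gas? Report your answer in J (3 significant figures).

W ≈ -6050 J

Isobaric: W = P ΔV = nR ΔT.
W = (4.16)(8.314)(238 − 413) = -6053 J.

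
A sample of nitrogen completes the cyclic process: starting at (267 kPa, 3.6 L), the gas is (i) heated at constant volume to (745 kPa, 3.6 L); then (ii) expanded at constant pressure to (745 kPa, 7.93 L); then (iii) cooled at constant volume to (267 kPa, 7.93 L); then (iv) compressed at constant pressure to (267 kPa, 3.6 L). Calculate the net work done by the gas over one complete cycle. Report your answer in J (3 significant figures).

W_net ≈ 2070 J

Constant-volume legs do no work.
W(ii) = (745)(7.93 − 3.6) = 3226 J; W(iv) = (267)(3.6 − 7.93) = -1156 J.
W_net = 3226 − 1156 = 2070 J (the clockwise enclosed area).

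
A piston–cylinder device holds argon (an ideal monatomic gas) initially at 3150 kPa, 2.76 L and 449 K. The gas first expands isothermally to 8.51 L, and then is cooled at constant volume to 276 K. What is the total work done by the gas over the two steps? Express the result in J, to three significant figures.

W_total ≈ 9790 J

Step 1 (isothermal): W = P₁V₁ ln(V₂/V₁) = (8694) ln(8.51/2.76) = 9790 J.
Step 2 (isochoric): W = 0 (constant volume).
W_total = 9790 + 0 = 9790 J.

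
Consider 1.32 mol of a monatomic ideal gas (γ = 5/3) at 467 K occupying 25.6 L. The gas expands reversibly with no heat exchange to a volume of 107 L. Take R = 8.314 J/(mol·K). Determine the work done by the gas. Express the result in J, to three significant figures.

W ≈ 4720 J

Adiabatic: TV^(γ−1) = const with γ = 5/3.
T₂ = T₁ (V₁/V₂)^(γ−1) = 467 × (25.6/107)^0.667 = 467 × 0.3854 = 180 K.
W_by = nCᵥ(T₁ − T₂) = (1.32)(12.47)(467 − 180) = 4725 J.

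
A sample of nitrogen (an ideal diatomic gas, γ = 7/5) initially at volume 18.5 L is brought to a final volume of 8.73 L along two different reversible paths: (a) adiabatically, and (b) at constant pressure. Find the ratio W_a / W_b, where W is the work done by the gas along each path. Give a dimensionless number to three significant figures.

W_a / W_b ≈ 1.66

Path (a) adiabatic: W = P₁V₁(1 − (V₁/V₂)^(γ−1))/(γ−1) → W_a/(P₁V₁) = -0.876.
Path (b) isobaric: W = P₁(V₂ − V₁) → W_b/(P₁V₁) = -0.5281.
W_a / W_b = -0.876 / -0.5281 = 1.659.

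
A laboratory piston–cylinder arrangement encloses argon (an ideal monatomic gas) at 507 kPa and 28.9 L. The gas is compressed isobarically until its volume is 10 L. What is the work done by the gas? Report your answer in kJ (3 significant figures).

W ≈ -9.58 kJ

Isobaric: W = P ΔV.
W = (507 kPa)(10 − 28.9 L) = (507)(-18.9) = -9582 J.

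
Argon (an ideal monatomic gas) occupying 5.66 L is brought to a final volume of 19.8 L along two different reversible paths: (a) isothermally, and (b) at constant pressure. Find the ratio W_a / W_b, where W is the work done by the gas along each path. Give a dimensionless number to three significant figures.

Path (a) isothermal: W = P₁V₁ ln(V₂/V₁) → W_a/(P₁V₁) = 1.252.
Path (b) isobaric: W = P₁(V₂ − V₁) → W_b/(P₁V₁) = 2.498.
W_a / W_b = 1.252 / 2.498 = 0.5013.

W_a / W_b ≈ 0.501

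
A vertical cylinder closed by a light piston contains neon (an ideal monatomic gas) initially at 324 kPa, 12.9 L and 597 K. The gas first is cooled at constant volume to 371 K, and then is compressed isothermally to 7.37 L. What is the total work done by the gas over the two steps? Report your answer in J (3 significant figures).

Step 1 (isochoric): W = 0 (constant volume).
After step 1: P = 201.3 kPa (V unchanged).
Step 2 (isothermal): W = P₁V₁ ln(V₂/V₁) = (2597) ln(7.37/12.9) = -1454 J.
W_total = 0 − 1454 = -1454 J.

W_total ≈ -1450 J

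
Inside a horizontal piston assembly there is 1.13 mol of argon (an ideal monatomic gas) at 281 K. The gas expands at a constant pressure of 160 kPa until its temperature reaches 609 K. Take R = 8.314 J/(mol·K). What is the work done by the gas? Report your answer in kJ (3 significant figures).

Isobaric: W = P ΔV = nR ΔT.
W = (1.13)(8.314)(609 − 281) = 3082 J.

W ≈ 3.08 kJ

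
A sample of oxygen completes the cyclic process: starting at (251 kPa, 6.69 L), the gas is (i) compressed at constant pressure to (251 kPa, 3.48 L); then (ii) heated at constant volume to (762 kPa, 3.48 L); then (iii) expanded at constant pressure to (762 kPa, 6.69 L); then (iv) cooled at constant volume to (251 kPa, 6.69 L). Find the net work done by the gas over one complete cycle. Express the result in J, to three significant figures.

Constant-volume legs do no work.
W(i) = (251)(3.48 − 6.69) = -805.7 J; W(iii) = (762)(6.69 − 3.48) = 2446 J.
W_net = -805.7 + 2446 = 1640 J (the clockwise enclosed area).

W_net ≈ 1640 J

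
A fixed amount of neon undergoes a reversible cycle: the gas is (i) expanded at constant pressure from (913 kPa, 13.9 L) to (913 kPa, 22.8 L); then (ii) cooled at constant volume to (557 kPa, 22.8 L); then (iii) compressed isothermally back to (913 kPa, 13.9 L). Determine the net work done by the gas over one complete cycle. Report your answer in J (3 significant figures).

Leg (i): W = PΔV = (913)(22.8 − 13.9) = 8126 J.
Leg (ii): W = 0.
Leg (iii): W = PᵢVᵢ ln(V_f/Vᵢ) = (12700) ln(13.9/22.8) = -6285 J.
W_net = 8126 − 6285 = 1841 J.

W_net ≈ 1840 J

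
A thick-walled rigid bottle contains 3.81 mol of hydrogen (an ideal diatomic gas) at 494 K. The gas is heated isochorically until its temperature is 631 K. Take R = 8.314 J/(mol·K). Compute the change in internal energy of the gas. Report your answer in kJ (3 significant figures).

Constant volume ⇒ W = 0, so Q = ΔU = nCᵥΔT with Cᵥ = 5R/2 = 20.79 J/(mol·K).
ΔU = (3.81)(20.79)(631 − 494) = 10849 J.

ΔU ≈ 10.8 kJ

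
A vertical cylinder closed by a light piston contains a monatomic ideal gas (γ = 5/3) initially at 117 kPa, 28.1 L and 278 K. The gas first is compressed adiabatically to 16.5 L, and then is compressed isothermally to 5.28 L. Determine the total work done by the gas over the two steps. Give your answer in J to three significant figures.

W_total ≈ -7440 J

Step 1 (adiabatic): W = (P₁V₁ − P₂V₂)/(γ−1) = (3288 − 4689)/0.667 = -2101 J.
After step 1: P = 284.2 kPa, V = 16.5 L, T = 396.5 K.
Step 2 (isothermal): W = P₁V₁ ln(V₂/V₁) = (4689) ln(5.28/16.5) = -5342 J.
W_total = -2101 − 5342 = -7444 J.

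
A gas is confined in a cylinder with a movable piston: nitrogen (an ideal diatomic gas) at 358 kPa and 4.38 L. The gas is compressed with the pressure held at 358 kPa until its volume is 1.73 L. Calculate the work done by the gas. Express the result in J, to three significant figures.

W ≈ -949 J

Isobaric: W = P ΔV.
W = (358 kPa)(1.73 − 4.38 L) = (358)(-2.65) = -948.7 J.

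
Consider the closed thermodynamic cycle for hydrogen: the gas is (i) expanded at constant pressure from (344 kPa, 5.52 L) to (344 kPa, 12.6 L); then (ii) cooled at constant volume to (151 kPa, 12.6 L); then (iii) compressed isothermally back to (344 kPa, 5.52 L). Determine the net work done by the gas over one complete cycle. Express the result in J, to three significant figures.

Leg (i): W = PΔV = (344)(12.6 − 5.52) = 2436 J.
Leg (ii): W = 0.
Leg (iii): W = PᵢVᵢ ln(V_f/Vᵢ) = (1903) ln(5.52/12.6) = -1570 J.
W_net = 2436 − 1570 = 865.3 J.

W_net ≈ 865 J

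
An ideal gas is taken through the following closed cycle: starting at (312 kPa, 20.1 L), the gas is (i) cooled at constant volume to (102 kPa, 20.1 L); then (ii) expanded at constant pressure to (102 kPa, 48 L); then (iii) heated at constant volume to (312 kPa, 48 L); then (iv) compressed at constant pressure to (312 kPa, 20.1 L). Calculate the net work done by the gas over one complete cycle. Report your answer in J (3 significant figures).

W_net ≈ -5860 J

Constant-volume legs do no work.
W(ii) = (102)(48 − 20.1) = 2846 J; W(iv) = (312)(20.1 − 48) = -8705 J.
W_net = 2846 − 8705 = -5859 J (the counter-clockwise enclosed area).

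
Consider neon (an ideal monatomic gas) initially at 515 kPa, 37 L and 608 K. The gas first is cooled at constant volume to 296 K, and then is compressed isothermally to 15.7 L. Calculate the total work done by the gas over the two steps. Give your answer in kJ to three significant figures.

Step 1 (isochoric): W = 0 (constant volume).
After step 1: P = 250.7 kPa (V unchanged).
Step 2 (isothermal): W = P₁V₁ ln(V₂/V₁) = (9277) ln(15.7/37) = -7953 J.
W_total = 0 − 7953 = -7953 J.

W_total ≈ -7.95 kJ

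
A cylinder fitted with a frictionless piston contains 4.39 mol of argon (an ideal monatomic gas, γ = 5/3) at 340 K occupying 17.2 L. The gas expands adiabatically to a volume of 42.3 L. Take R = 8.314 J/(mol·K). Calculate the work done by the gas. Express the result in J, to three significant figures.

Adiabatic: TV^(γ−1) = const with γ = 5/3.
T₂ = T₁ (V₁/V₂)^(γ−1) = 340 × (17.2/42.3)^0.667 = 340 × 0.5489 = 186.6 K.
W_by = nCᵥ(T₁ − T₂) = (4.39)(12.47)(340 − 186.6) = 8398 J.

W ≈ 8400 J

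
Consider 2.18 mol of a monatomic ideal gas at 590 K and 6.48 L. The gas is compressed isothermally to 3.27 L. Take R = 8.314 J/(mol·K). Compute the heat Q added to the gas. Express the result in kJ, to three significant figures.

Isothermal ⇒ ΔU = 0, so Q = W = nRT ln(V₂/V₁).
Q = (2.18)(8.314)(590) ln(3.27/6.48) = 10693 × -0.6839 = -7314 J.

Q ≈ -7.31 kJ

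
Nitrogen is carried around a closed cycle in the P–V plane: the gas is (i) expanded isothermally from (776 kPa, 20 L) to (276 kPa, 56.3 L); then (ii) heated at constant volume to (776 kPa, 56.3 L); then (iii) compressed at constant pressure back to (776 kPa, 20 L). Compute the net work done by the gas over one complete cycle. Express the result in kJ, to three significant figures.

W_net ≈ -12.1 kJ

Leg (i): W = PᵢVᵢ ln(V_f/Vᵢ) = (15520) ln(56.3/20) = 16063 J.
Leg (ii): W = 0.
Leg (iii): W = PΔV = (776)(20 − 56.3) = -28169 J.
W_net = 16063 − 28169 = -12106 J.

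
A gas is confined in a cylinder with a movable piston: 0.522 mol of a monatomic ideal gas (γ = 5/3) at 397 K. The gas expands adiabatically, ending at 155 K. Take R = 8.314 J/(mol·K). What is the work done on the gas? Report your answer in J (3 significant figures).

Adiabatic ⇒ Q = 0, so W_by = −ΔU = nCᵥ(T₁ − T₂).
Cᵥ = 3R/2 = 12.47 J/(mol·K).
W = (0.522)(12.47)(397 − 155) = 1575 J.
Work on gas = −W_by = -1575 J.

W ≈ -1580 J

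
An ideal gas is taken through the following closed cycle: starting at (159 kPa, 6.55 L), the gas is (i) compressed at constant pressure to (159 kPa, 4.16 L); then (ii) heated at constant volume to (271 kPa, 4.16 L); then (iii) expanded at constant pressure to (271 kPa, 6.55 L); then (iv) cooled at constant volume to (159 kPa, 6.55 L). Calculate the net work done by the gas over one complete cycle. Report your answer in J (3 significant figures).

W_net ≈ 268 J

Constant-volume legs do no work.
W(i) = (159)(4.16 − 6.55) = -380 J; W(iii) = (271)(6.55 − 4.16) = 647.7 J.
W_net = -380 + 647.7 = 267.7 J (the clockwise enclosed area).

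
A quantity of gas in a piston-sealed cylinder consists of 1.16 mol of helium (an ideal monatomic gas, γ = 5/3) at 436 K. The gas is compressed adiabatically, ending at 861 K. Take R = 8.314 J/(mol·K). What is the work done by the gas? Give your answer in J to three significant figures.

Adiabatic ⇒ Q = 0, so W_by = −ΔU = nCᵥ(T₁ − T₂).
Cᵥ = 3R/2 = 12.47 J/(mol·K).
W = (1.16)(12.47)(436 − 861) = -6148 J.

W ≈ -6150 J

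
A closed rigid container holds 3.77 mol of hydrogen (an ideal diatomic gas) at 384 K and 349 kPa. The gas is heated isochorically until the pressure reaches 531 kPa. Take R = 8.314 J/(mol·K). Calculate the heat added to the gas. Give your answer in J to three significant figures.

Q ≈ 15700 J

Constant volume ⇒ W = 0, so Q = ΔU = nCᵥΔT with Cᵥ = 5R/2 = 20.79 J/(mol·K).
At constant V, T₂/T₁ = P₂/P₁ ⇒ ΔT = T₁(P₂/P₁ − 1) = 384·(531/349 − 1) = 200.3 K.
ΔU = (3.77)(20.79)(200.3) = 15692 J.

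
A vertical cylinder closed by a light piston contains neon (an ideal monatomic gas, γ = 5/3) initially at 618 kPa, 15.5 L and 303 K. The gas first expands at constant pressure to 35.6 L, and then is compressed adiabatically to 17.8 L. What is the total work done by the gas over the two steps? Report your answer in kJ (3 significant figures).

W_total ≈ -6.96 kJ

Step 1 (isobaric): W = PΔV = (618 kPa)(35.6 − 15.5 L) = 12422 J.
After step 1: P = 618 kPa, V = 35.6 L, T = 695.9 K.
Step 2 (adiabatic): W = (P₁V₁ − P₂V₂)/(γ−1) = (22001 − 34924)/0.667 = -19385 J.
W_total = 12422 − 19385 = -6963 J.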